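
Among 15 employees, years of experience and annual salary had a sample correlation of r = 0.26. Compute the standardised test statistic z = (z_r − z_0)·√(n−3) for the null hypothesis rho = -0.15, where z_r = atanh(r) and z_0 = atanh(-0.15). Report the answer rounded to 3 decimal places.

z_r = atanh(0.26) = 0.266108,  z_0 = atanh(-0.15) = -0.151140
SE = 1/√(n−3) = 1/√12 = 0.288675
z = (z_r − z_0)/SE = (0.266108 − (-0.151140)) / 0.288675 = 0.417248 / 0.288675 = 1.445

1.445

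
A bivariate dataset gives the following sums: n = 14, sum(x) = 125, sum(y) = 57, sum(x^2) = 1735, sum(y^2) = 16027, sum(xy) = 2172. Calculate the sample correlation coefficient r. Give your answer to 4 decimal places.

0.5319

S_xy = nΣxy − ΣxΣy = 14·2172 − 125·57 = 30408 − 7125 = 23283
S_xx = nΣx² − (Σx)² = 14·1735 − 125² = 24290 − 15625 = 8665
S_yy = nΣy² − (Σy)² = 14·16027 − 57² = 224378 − 3249 = 221129
r = S_xy / √(S_xx·S_yy) = 23283 / √(8665·221129) = 23283 / √1916082785 = 23283 / 43773.0829 = 0.5319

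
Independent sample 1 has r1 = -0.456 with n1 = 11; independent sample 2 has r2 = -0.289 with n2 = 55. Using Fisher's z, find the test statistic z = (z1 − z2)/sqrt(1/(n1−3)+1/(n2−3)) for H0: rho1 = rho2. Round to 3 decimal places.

-0.513

Fisher z-transforms: z1 = atanh(-0.456) = -0.492249, z2 = atanh(-0.289) = -0.297475; difference d = -0.194774
Var(d) = 1/8 + 1/52 = 0.1250000 + 0.0192308 = 0.1442308
z = d/√Var(d) = -0.194774 / √0.1442308 = -0.194774 / 0.379777 = -0.513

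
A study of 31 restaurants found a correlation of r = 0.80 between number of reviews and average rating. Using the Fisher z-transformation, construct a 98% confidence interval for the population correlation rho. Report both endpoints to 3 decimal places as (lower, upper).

(0.578, 0.912)

Fisher z: z_r = atanh(r) = ½·ln((1+0.80)/(1−0.80)) = 1.098612
SE(z) = 1/√(n−3) = 1/√28 = 0.188982
98% ⇒ z* = 2.326; margin = 2.326·0.188982 = 0.439572
CI on z-scale: (0.659040, 1.538184)
Back-transform: tanh(0.659040) = 0.577724, tanh(1.538184) = 0.911815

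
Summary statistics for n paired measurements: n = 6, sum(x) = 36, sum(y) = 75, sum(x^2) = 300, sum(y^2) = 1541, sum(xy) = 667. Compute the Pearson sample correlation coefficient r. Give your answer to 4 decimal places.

0.9638

Numerator: nΣxy − (Σx)(Σy) = 6·667 − (36)(75) = 1302
Denominator: √[(nΣx²−(Σx)²)(nΣy²−(Σy)²)]
  nΣx²−(Σx)² = 6·300 − 1296 = 504;  nΣy²−(Σy)² = 6·1541 − 5625 = 3621
  √(504·3621) = √1824984 = 1350.9197
r = 1302 / 1350.9197 = 0.9638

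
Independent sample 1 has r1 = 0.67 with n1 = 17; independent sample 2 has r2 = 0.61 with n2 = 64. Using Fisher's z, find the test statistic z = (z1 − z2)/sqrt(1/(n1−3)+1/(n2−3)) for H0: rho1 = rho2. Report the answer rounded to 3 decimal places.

0.344

z1 = atanh(0.67) = 0.810743,  z2 = atanh(0.61) = 0.708921
SE = √(1/(n1−3) + 1/(n2−3)) = √(1/14 + 1/61) = √(0.0714286 + 0.0163934) = √0.0878220 = 0.296348
z = (z1 − z2)/SE = (0.810743 − 0.708921) / 0.296348 = 0.101822 / 0.296348 = 0.344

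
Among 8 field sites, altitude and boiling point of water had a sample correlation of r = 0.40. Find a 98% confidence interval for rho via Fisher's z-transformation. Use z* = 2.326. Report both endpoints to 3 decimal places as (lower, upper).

z_r = atanh(0.40) = 0.423649;  SE = 1/√(n−3) = 1/√5 = 0.447214
z-limits: 0.423649 ± 2.326·0.447214 = 0.423649 ± 1.040220 = [-0.616571, 1.463869]
ρ-limits: (tanh -0.616571, tanh 1.463869) = (-0.549, 0.898)

(-0.549, 0.898)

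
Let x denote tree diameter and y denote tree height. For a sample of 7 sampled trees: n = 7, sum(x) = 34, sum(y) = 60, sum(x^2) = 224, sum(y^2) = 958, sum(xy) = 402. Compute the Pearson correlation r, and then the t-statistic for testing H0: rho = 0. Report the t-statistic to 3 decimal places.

S_xy = nΣxy − ΣxΣy = 7·402 − 34·60 = 2814 − 2040 = 774
S_xx = nΣx² − (Σx)² = 7·224 − 34² = 1568 − 1156 = 412
S_yy = nΣy² − (Σy)² = 7·958 − 60² = 6706 − 3600 = 3106
r = S_xy / √(S_xx·S_yy) = 774 / √(412·3106) = 774 / √1279672 = 774 / 1131.2259 = 0.6842
t = r·√(n−2)/√(1−r²) = 0.6842·√5 / √(1−0.468130) = 1.529918 / 0.729294 = 2.098

2.098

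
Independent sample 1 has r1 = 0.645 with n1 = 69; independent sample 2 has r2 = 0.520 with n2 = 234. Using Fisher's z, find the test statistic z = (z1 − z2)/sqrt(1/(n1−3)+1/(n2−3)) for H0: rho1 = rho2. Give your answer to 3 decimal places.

z1 = atanh(0.645) = 0.766689,  z2 = atanh(0.520) = 0.576340
SE = √(1/(n1−3) + 1/(n2−3)) = √(1/66 + 1/231) = √(0.0151515 + 0.0043290) = √0.0194805 = 0.139573
z = (z1 − z2)/SE = (0.766689 − 0.576340) / 0.139573 = 0.190349 / 0.139573 = 1.364

1.364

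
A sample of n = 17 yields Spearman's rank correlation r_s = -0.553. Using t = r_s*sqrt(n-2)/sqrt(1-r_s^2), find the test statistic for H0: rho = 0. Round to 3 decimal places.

-2.571

t = r_s·√(n−2) / √(1−r_s²) with r_s = -0.553, n = 17
  = -0.553·√15 / √(1 − 0.305809)
  = -0.553·3.872983 / 0.833181
  = -2.141760 / 0.833181 = -2.571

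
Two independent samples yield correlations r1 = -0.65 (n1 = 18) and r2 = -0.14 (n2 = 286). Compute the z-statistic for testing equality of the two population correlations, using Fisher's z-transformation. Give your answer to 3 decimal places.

Fisher z-transforms: z1 = atanh(-0.65) = -0.775299, z2 = atanh(-0.14) = -0.140926; difference d = -0.634373
Var(d) = 1/15 + 1/283 = 0.0666667 + 0.0035336 = 0.0702003
z = d/√Var(d) = -0.634373 / √0.0702003 = -0.634373 / 0.264953 = -2.394

-2.394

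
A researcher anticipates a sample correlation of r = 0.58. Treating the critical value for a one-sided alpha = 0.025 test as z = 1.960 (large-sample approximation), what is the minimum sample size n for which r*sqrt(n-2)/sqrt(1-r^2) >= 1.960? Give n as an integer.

10

Need r·√(n−2)/√(1−r²) ≥ 1.960
√(n−2) ≥ 1.960·√(1−0.3364) / 0.58 = 1.960·0.814616 / 0.58 = 2.7528
n−2 ≥ 7.5779  ⇒  n ≥ 9.5779
Smallest integer n = 10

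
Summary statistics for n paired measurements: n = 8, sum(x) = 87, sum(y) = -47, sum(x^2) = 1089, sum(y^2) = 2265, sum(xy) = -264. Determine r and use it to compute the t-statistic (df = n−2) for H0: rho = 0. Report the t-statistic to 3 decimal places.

S_xy = nΣxy − ΣxΣy = 8·(-264) − 87·(-47) = -2112 − (-4089) = 1977
S_xx = nΣx² − (Σx)² = 8·1089 − 87² = 8712 − 7569 = 1143
S_yy = nΣy² − (Σy)² = 8·2265 − (-47)² = 18120 − 2209 = 15911
r = S_xy / √(S_xx·S_yy) = 1977 / √(1143·15911) = 1977 / √18186273 = 1977 / 4264.5367 = 0.4636
t = r·√(n−2)/√(1−r²) = 0.4636·√6 / √(1−0.214925) = 1.135583 / 0.886045 = 1.282

1.282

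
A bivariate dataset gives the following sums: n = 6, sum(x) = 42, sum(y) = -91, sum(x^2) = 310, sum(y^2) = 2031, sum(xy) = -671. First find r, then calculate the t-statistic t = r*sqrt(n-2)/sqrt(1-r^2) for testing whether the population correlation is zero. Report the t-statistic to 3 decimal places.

S_xy = nΣxy − ΣxΣy = 6·(-671) − 42·(-91) = -4026 − (-3822) = -204
S_xx = nΣx² − (Σx)² = 6·310 − 42² = 1860 − 1764 = 96
S_yy = nΣy² − (Σy)² = 6·2031 − (-91)² = 12186 − 8281 = 3905
r = S_xy / √(S_xx·S_yy) = -204 / √(96·3905) = -204 / √374880 = -204 / 612.2744 = -0.3332
t = r·√(n−2)/√(1−r²) = -0.3332·√4 / √(1−0.111022) = -0.666400 / 0.942856 = -0.707

-0.707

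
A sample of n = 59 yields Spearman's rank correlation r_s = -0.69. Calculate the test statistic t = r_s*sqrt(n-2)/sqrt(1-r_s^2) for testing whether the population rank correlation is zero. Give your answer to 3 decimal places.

t = r_s·√(n−2) / √(1−r_s²) with r_s = -0.69, n = 59
  = -0.69·√57 / √(1 − 0.4761)
  = -0.69·7.549834 / 0.723809
  = -5.209385 / 0.723809 = -7.197

-7.197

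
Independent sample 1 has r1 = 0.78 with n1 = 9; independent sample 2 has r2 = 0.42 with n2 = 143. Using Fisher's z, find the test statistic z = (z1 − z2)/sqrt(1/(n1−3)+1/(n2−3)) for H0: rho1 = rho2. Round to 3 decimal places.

1.434

z1 = atanh(0.78) = 1.045371,  z2 = atanh(0.42) = 0.447692
SE = √(1/(n1−3) + 1/(n2−3)) = √(1/6 + 1/140) = √(0.1666667 + 0.0071429) = √0.1738096 = 0.416905
z = (z1 − z2)/SE = (1.045371 − 0.447692) / 0.416905 = 0.597679 / 0.416905 = 1.434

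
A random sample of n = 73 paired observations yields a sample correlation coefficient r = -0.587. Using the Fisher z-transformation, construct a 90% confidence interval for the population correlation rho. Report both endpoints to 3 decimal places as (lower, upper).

(-0.701, -0.443)

Fisher z: z_r = atanh(r) = ½·ln((1+(-0.587))/(1−(-0.587))) = -0.673077
SE(z) = 1/√(n−3) = 1/√70 = 0.119523
90% ⇒ z* = 1.645; margin = 1.645·0.119523 = 0.196615
CI on z-scale: (-0.869692, -0.476462)
Back-transform: tanh(-0.869692) = -0.701218, tanh(-0.476462) = -0.443406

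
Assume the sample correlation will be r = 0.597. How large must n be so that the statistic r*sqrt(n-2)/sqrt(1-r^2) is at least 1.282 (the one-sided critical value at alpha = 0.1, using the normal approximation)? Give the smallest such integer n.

Need r·√(n−2)/√(1−r²) ≥ 1.282
√(n−2) ≥ 1.282·√(1−0.356409) / 0.597 = 1.282·0.802241 / 0.597 = 1.7227
n−2 ≥ 2.9677  ⇒  n ≥ 4.9677
Smallest integer n = 5

5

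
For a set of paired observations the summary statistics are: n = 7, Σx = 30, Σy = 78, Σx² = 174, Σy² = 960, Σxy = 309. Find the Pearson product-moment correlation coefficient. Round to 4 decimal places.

-0.3936

Numerator: nΣxy − (Σx)(Σy) = 7·309 − (30)(78) = -177
Denominator: √[(nΣx²−(Σx)²)(nΣy²−(Σy)²)]
  nΣx²−(Σx)² = 7·174 − 900 = 318;  nΣy²−(Σy)² = 7·960 − 6084 = 636
  √(318·636) = √202248 = 449.7199
r = -177 / 449.7199 = -0.3936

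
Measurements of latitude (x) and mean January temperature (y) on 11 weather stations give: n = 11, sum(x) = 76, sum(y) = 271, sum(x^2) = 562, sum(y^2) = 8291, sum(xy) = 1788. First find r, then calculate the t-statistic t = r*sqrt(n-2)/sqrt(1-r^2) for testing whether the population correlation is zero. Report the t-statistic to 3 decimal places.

-1.105

Numerator: nΣxy − (Σx)(Σy) = 11·1788 − (76)(271) = -928
Denominator: √[(nΣx²−(Σx)²)(nΣy²−(Σy)²)]
  nΣx²−(Σx)² = 11·562 − 5776 = 406;  nΣy²−(Σy)² = 11·8291 − 73441 = 17760
  √(406·17760) = √7210560 = 2685.2486
r = -928 / 2685.2486 = -0.3456
t = r·√(n−2)/√(1−r²) = -0.3456·√9 / √(1−0.119439) = -1.036800 / 0.938382 = -1.105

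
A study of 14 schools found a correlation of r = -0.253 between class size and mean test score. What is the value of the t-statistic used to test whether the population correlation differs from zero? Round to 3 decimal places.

t = r·√(n−2) / √(1−r²) with r = -0.253, n = 14
  = -0.253·√12 / √(1 − 0.064009)
  = -0.253·3.464102 / 0.967466
  = -0.876418 / 0.967466 = -0.906

-0.906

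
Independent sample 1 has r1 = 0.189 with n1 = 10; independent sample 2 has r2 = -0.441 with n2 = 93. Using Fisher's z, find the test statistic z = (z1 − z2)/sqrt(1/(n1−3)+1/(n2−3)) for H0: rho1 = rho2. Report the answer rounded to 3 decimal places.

1.694

Fisher z-transforms: z1 = atanh(0.189) = 0.191300, z2 = atanh(-0.441) = -0.473472; difference d = 0.664772
Var(d) = 1/7 + 1/90 = 0.1428571 + 0.0111111 = 0.1539682
z = d/√Var(d) = 0.664772 / √0.1539682 = 0.664772 / 0.392388 = 1.694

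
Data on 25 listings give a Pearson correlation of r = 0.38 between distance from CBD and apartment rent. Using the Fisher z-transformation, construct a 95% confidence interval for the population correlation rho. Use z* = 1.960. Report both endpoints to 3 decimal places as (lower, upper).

(-0.018, 0.674)

Fisher z: z_r = atanh(r) = ½·ln((1+0.38)/(1−0.38)) = 0.400060
SE(z) = 1/√(n−3) = 1/√22 = 0.213201
95% ⇒ z* = 1.960; margin = 1.960·0.213201 = 0.417874
CI on z-scale: (-0.017814, 0.817934)
Back-transform: tanh(-0.017814) = -0.017812, tanh(0.817934) = 0.673944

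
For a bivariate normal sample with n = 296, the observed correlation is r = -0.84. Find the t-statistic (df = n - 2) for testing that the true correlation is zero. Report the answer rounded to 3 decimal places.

-26.545

1 − r² = 1 − 0.7056 = 0.2944;  √(1−r²) = 0.542586
√(n−2) = √294 = 17.146428
t = r·√(n−2)/√(1−r²) = -0.84 · 17.146428 / 0.542586 = -26.545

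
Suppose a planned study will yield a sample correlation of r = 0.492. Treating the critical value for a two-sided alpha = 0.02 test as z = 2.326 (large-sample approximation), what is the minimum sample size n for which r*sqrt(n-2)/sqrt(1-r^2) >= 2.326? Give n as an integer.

19

r√(n−2)/√(1−r²) ≥ 2.326  ⇔  n−2 ≥ (2.326)²·(1−r²)/r²
(1−r²)/r² = (1−0.242064)/0.242064 = 3.1311
n ≥ 2 + 5.410276·3.1311 = 2 + 16.9401 = 18.9401
⌈18.9401⌉ = 19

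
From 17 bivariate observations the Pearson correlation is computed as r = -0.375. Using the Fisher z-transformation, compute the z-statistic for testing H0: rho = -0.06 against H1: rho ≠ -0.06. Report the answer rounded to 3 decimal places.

z_r = atanh(-0.375) = -0.394229,  z_0 = atanh(-0.06) = -0.060072
SE = 1/√(n−3) = 1/√14 = 0.267261
z = (z_r − z_0)/SE = (-0.394229 − (-0.060072)) / 0.267261 = -0.334157 / 0.267261 = -1.250

-1.250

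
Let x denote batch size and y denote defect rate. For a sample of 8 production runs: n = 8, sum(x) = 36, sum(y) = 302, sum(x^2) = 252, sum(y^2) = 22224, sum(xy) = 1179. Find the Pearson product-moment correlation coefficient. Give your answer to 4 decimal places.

Numerator: nΣxy − (Σx)(Σy) = 8·1179 − (36)(302) = -1440
Denominator: √[(nΣx²−(Σx)²)(nΣy²−(Σy)²)]
  nΣx²−(Σx)² = 8·252 − 1296 = 720;  nΣy²−(Σy)² = 8·22224 − 91204 = 86588
  √(720·86588) = √62343360 = 7895.7812
r = -1440 / 7895.7812 = -0.1824

-0.1824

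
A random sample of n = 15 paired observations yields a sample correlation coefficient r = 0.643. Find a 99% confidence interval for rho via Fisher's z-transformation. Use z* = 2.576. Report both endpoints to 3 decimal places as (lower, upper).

Fisher z: z_r = atanh(r) = ½·ln((1+0.643)/(1−0.643)) = 0.763272
SE(z) = 1/√(n−3) = 1/√12 = 0.288675
99% ⇒ z* = 2.576; margin = 2.576·0.288675 = 0.743627
CI on z-scale: (0.019645, 1.506899)
Back-transform: tanh(0.019645) = 0.019642, tanh(1.506899) = 0.906387

(0.020, 0.906)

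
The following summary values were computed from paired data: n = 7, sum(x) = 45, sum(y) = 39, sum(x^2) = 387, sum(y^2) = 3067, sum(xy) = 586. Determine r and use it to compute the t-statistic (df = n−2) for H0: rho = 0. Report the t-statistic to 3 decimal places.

1.840

Numerator: nΣxy − (Σx)(Σy) = 7·586 − (45)(39) = 2347
Denominator: √[(nΣx²−(Σx)²)(nΣy²−(Σy)²)]
  nΣx²−(Σx)² = 7·387 − 2025 = 684;  nΣy²−(Σy)² = 7·3067 − 1521 = 19948
  √(684·19948) = √13644432 = 3693.8370
r = 2347 / 3693.8370 = 0.6354
t = r·√(n−2)/√(1−r²) = 0.6354·√5 / √(1−0.403733) = 1.420798 / 0.772183 = 1.840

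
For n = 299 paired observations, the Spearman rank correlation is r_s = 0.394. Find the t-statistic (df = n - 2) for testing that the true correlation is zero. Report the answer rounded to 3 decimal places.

7.388

t = r_s·√(n−2) / √(1−r_s²) with r_s = 0.394, n = 299
  = 0.394·√297 / √(1 − 0.155236)
  = 0.394·17.233688 / 0.919110
  = 6.790073 / 0.919110 = 7.388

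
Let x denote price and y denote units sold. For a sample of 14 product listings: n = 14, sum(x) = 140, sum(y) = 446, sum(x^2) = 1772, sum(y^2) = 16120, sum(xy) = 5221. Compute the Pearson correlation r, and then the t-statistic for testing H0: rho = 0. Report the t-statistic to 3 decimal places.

7.255

Numerator: nΣxy − (Σx)(Σy) = 14·5221 − (140)(446) = 10654
Denominator: √[(nΣx²−(Σx)²)(nΣy²−(Σy)²)]
  nΣx²−(Σx)² = 14·1772 − 19600 = 5208;  nΣy²−(Σy)² = 14·16120 − 198916 = 26764
  √(5208·26764) = √139386912 = 11806.2234
r = 10654 / 11806.2234 = 0.9024
t = r·√(n−2)/√(1−r²) = 0.9024·√12 / √(1−0.814326) = 3.126005 / 0.430899 = 7.255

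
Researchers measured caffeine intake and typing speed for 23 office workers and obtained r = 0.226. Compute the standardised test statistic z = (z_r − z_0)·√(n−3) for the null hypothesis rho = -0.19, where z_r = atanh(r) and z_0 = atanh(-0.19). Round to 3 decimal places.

z_r = atanh(0.226) = 0.229970,  z_0 = atanh(-0.19) = -0.192337
SE = 1/√(n−3) = 1/√20 = 0.223607
z = (z_r − z_0)/SE = (0.229970 − (-0.192337)) / 0.223607 = 0.422307 / 0.223607 = 1.889

1.889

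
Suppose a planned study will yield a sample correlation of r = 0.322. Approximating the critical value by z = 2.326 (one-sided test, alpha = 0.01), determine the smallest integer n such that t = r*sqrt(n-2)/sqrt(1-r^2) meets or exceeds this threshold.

Need r·√(n−2)/√(1−r²) ≥ 2.326
√(n−2) ≥ 2.326·√(1−0.103684) / 0.322 = 2.326·0.946740 / 0.322 = 6.8389
n−2 ≥ 46.7706  ⇒  n ≥ 48.7706
Smallest integer n = 49

49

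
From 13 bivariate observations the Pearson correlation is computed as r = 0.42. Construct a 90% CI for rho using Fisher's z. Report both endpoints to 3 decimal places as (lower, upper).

(-0.072, 0.748)

z_r = atanh(0.42) = 0.447692;  SE = 1/√(n−3) = 1/√10 = 0.316228
z-limits: 0.447692 ± 1.645·0.316228 = 0.447692 ± 0.520195 = [-0.072503, 0.967887]
ρ-limits: (tanh -0.072503, tanh 0.967887) = (-0.072, 0.748)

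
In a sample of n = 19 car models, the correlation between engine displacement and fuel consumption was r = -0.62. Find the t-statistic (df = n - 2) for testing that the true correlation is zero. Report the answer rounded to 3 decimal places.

-3.258

1 − r² = 1 − 0.3844 = 0.6156;  √(1−r²) = 0.784602
√(n−2) = √17 = 4.123106
t = r·√(n−2)/√(1−r²) = -0.62 · 4.123106 / 0.784602 = -3.258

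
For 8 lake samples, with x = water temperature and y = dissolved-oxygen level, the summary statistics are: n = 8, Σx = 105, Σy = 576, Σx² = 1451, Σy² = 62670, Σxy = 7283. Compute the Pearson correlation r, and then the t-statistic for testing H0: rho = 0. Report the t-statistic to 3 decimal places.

S_xy = nΣxy − ΣxΣy = 8·7283 − 105·576 = 58264 − 60480 = -2216
S_xx = nΣx² − (Σx)² = 8·1451 − 105² = 11608 − 11025 = 583
S_yy = nΣy² − (Σy)² = 8·62670 − 576² = 501360 − 331776 = 169584
r = S_xy / √(S_xx·S_yy) = -2216 / √(583·169584) = -2216 / √98867472 = -2216 / 9943.2124 = -0.2229
t = r·√(n−2)/√(1−r²) = -0.2229·√6 / √(1−0.049684) = -0.545991 / 0.974842 = -0.560

-0.560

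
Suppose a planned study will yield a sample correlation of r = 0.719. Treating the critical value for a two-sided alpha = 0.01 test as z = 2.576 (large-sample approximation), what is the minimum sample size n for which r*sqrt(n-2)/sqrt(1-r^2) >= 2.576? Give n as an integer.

r√(n−2)/√(1−r²) ≥ 2.576  ⇔  n−2 ≥ (2.576)²·(1−r²)/r²
(1−r²)/r² = (1−0.516961)/0.516961 = 0.9344
n ≥ 2 + 6.635776·0.9344 = 2 + 6.2005 = 8.2005
⌈8.2005⌉ = 9

9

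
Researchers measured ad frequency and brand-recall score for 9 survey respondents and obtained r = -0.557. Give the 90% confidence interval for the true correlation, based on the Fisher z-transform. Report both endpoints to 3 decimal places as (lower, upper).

(-0.862, 0.043)

z_r = atanh(-0.557) = -0.628473;  SE = 1/√(n−3) = 1/√6 = 0.408248
z-limits: -0.628473 ± 1.645·0.408248 = -0.628473 ± 0.671568 = [-1.300041, 0.043095]
ρ-limits: (tanh -1.300041, tanh 0.043095) = (-0.862, 0.043)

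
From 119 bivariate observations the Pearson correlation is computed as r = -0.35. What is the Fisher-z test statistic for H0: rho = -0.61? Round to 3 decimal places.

z_r = atanh(-0.35) = -0.365444,  z_0 = atanh(-0.61) = -0.708921
SE = 1/√(n−3) = 1/√116 = 0.092848
z = (z_r − z_0)/SE = (-0.365444 − (-0.708921)) / 0.092848 = 0.343477 / 0.092848 = 3.699

3.699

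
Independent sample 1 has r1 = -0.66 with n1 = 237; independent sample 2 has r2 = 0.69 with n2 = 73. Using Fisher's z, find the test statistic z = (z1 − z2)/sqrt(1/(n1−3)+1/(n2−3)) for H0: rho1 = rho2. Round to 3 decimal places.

-12.044

Fisher z-transforms: z1 = atanh(-0.66) = -0.792814, z2 = atanh(0.69) = 0.847956; difference d = -1.640770
Var(d) = 1/234 + 1/70 = 0.0042735 + 0.0142857 = 0.0185592
z = d/√Var(d) = -1.640770 / √0.0185592 = -1.640770 / 0.136232 = -12.044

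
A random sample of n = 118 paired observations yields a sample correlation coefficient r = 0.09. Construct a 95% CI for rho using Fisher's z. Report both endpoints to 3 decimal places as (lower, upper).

z_r = atanh(0.09) = 0.090244;  SE = 1/√(n−3) = 1/√115 = 0.093250
z-limits: 0.090244 ± 1.960·0.093250 = 0.090244 ± 0.182770 = [-0.092526, 0.273014]
ρ-limits: (tanh -0.092526, tanh 0.273014) = (-0.092, 0.266)

(-0.092, 0.266)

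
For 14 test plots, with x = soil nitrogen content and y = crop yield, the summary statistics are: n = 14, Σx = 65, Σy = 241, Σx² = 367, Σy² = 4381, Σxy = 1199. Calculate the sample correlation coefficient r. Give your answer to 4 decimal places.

Numerator: nΣxy − (Σx)(Σy) = 14·1199 − (65)(241) = 1121
Denominator: √[(nΣx²−(Σx)²)(nΣy²−(Σy)²)]
  nΣx²−(Σx)² = 14·367 − 4225 = 913;  nΣy²−(Σy)² = 14·4381 − 58081 = 3253
  √(913·3253) = √2969989 = 1723.3656
r = 1121 / 1723.3656 = 0.6505

0.6505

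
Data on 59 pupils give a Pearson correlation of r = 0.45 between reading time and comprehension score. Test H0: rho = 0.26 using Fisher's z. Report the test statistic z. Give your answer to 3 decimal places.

Fisher z: atanh(0.45) = 0.484700, atanh(0.26) = 0.266108
z = (z_r − z_0)·√(n−3) = (0.484700 − 0.266108)·√56 = 0.218592 · 7.483315 = 1.636

1.636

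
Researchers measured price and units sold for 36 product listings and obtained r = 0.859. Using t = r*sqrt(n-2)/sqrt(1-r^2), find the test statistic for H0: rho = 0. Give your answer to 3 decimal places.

9.783

t = r·√(n−2) / √(1−r²) with r = 0.859, n = 36
  = 0.859·√34 / √(1 − 0.737881)
  = 0.859·5.830952 / 0.511976
  = 5.008788 / 0.511976 = 9.783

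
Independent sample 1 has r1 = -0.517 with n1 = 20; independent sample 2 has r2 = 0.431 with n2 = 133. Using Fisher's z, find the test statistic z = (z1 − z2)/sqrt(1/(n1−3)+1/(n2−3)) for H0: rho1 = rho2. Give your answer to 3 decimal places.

z1 = atanh(-0.517) = -0.572237,  z2 = atanh(0.431) = 0.461124
SE = √(1/(n1−3) + 1/(n2−3)) = √(1/17 + 1/130) = √(0.0588235 + 0.0076923) = √0.0665158 = 0.257907
z = (z1 − z2)/SE = (-0.572237 − 0.461124) / 0.257907 = -1.033361 / 0.257907 = -4.007

-4.007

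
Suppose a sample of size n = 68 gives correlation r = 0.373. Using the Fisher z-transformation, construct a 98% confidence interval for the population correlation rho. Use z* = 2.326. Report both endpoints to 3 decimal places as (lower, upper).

Fisher z: z_r = atanh(r) = ½·ln((1+0.373)/(1−0.373)) = 0.391903
SE(z) = 1/√(n−3) = 1/√65 = 0.124035
98% ⇒ z* = 2.326; margin = 2.326·0.124035 = 0.288505
CI on z-scale: (0.103398, 0.680408)
Back-transform: tanh(0.103398) = 0.103031, tanh(0.680408) = 0.591785

(0.103, 0.592)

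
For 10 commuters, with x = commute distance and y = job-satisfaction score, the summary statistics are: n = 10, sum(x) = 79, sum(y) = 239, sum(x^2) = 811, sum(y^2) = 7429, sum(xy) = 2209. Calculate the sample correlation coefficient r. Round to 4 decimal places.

0.5665

Numerator: nΣxy − (Σx)(Σy) = 10·2209 − (79)(239) = 3209
Denominator: √[(nΣx²−(Σx)²)(nΣy²−(Σy)²)]
  nΣx²−(Σx)² = 10·811 − 6241 = 1869;  nΣy²−(Σy)² = 10·7429 − 57121 = 17169
  √(1869·17169) = √32088861 = 5664.7031
r = 3209 / 5664.7031 = 0.5665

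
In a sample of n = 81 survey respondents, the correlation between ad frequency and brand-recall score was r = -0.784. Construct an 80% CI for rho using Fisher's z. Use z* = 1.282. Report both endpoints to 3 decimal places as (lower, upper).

Fisher z: z_r = atanh(r) = ½·ln((1+(-0.784))/(1−(-0.784))) = -1.055667
SE(z) = 1/√(n−3) = 1/√78 = 0.113228
80% ⇒ z* = 1.282; margin = 1.282·0.113228 = 0.145158
CI on z-scale: (-1.200825, -0.910509)
Back-transform: tanh(-1.200825) = -0.833906, tanh(-0.910509) = -0.721376

(-0.834, -0.721)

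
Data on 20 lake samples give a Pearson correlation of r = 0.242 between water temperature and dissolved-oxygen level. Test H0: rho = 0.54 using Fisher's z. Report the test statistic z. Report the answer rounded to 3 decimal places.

-1.473

z_r = atanh(0.242) = 0.246897,  z_0 = atanh(0.54) = 0.604156
SE = 1/√(n−3) = 1/√17 = 0.242536
z = (z_r − z_0)/SE = (0.246897 − 0.604156) / 0.242536 = -0.357259 / 0.242536 = -1.473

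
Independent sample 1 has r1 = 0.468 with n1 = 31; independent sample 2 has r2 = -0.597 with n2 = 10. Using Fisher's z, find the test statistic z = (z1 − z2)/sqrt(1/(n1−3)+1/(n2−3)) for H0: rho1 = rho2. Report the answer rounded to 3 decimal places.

z1 = atanh(0.468) = 0.507506,  z2 = atanh(-0.597) = -0.688473
SE = √(1/(n1−3) + 1/(n2−3)) = √(1/28 + 1/7) = √(0.0357143 + 0.1428571) = √0.1785714 = 0.422577
z = (z1 − z2)/SE = (0.507506 − (-0.688473)) / 0.422577 = 1.195979 / 0.422577 = 2.830

2.830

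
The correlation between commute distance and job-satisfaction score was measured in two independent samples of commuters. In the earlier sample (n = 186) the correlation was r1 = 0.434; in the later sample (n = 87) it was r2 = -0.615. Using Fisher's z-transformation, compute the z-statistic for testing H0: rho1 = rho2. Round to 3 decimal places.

Fisher z-transforms: z1 = atanh(0.434) = 0.464814, z2 = atanh(-0.615) = -0.716923; difference d = 1.181737
Var(d) = 1/183 + 1/84 = 0.0054645 + 0.0119048 = 0.0173693
z = d/√Var(d) = 1.181737 / √0.0173693 = 1.181737 / 0.131793 = 8.967

8.967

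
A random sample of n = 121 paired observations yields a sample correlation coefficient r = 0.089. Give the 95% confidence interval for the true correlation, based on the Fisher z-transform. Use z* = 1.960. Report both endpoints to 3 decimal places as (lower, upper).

z_r = atanh(0.089) = 0.089236;  SE = 1/√(n−3) = 1/√118 = 0.092057
z-limits: 0.089236 ± 1.960·0.092057 = 0.089236 ± 0.180432 = [-0.091196, 0.269668]
ρ-limits: (tanh -0.091196, tanh 0.269668) = (-0.091, 0.263)

(-0.091, 0.263)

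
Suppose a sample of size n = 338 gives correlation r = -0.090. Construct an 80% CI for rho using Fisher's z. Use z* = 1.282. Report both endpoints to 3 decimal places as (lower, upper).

Fisher z: z_r = atanh(r) = ½·ln((1+(-0.090))/(1−(-0.090))) = -0.090244
SE(z) = 1/√(n−3) = 1/√335 = 0.054636
80% ⇒ z* = 1.282; margin = 1.282·0.054636 = 0.070043
CI on z-scale: (-0.160287, -0.020201)
Back-transform: tanh(-0.160287) = -0.158928, tanh(-0.020201) = -0.020198

(-0.159, -0.020)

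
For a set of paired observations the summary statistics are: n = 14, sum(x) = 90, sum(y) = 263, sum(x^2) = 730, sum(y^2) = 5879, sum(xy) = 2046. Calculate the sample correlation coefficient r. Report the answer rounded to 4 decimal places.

0.9425

Numerator: nΣxy − (Σx)(Σy) = 14·2046 − (90)(263) = 4974
Denominator: √[(nΣx²−(Σx)²)(nΣy²−(Σy)²)]
  nΣx²−(Σx)² = 14·730 − 8100 = 2120;  nΣy²−(Σy)² = 14·5879 − 69169 = 13137
  √(2120·13137) = √27850440 = 5277.3516
r = 4974 / 5277.3516 = 0.9425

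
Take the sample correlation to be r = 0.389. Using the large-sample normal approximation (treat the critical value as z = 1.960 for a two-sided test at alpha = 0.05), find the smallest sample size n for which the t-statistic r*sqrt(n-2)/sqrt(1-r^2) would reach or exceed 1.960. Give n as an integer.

24

r√(n−2)/√(1−r²) ≥ 1.960  ⇔  n−2 ≥ (1.960)²·(1−r²)/r²
(1−r²)/r² = (1−0.151321)/0.151321 = 5.6085
n ≥ 2 + 3.8416·5.6085 = 2 + 21.5456 = 23.5456
⌈23.5456⌉ = 24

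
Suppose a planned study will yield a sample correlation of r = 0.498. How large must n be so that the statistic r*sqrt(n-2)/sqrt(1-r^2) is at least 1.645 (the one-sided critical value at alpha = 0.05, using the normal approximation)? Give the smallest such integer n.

r√(n−2)/√(1−r²) ≥ 1.645  ⇔  n−2 ≥ (1.645)²·(1−r²)/r²
(1−r²)/r² = (1−0.248004)/0.248004 = 3.0322
n ≥ 2 + 2.706025·3.0322 = 2 + 8.2052 = 10.2052
⌈10.2052⌉ = 11

11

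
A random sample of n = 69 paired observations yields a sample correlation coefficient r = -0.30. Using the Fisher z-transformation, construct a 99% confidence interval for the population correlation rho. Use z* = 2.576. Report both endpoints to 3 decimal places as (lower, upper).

z_r = atanh(-0.30) = -0.309520;  SE = 1/√(n−3) = 1/√66 = 0.123091
z-limits: -0.309520 ± 2.576·0.123091 = -0.309520 ± 0.317082 = [-0.626602, 0.007562]
ρ-limits: (tanh -0.626602, tanh 0.007562) = (-0.556, 0.008)

(-0.556, 0.008)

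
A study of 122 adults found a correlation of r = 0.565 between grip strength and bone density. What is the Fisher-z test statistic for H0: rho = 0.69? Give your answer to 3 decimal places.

-2.267

Fisher z: atanh(0.565) = 0.640148, atanh(0.69) = 0.847956
z = (z_r − z_0)·√(n−3) = (0.640148 − 0.847956)·√119 = -0.207808 · 10.908712 = -2.267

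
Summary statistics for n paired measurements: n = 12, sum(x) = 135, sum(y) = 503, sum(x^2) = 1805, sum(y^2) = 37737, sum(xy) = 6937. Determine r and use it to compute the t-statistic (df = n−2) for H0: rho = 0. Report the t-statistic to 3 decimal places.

Numerator: nΣxy − (Σx)(Σy) = 12·6937 − (135)(503) = 15339
Denominator: √[(nΣx²−(Σx)²)(nΣy²−(Σy)²)]
  nΣx²−(Σx)² = 12·1805 − 18225 = 3435;  nΣy²−(Σy)² = 12·37737 − 253009 = 199835
  √(3435·199835) = √686433225 = 26199.8707
r = 15339 / 26199.8707 = 0.5855
t = r·√(n−2)/√(1−r²) = 0.5855·√10 / √(1−0.342810) = 1.851514 / 0.810673 = 2.284

2.284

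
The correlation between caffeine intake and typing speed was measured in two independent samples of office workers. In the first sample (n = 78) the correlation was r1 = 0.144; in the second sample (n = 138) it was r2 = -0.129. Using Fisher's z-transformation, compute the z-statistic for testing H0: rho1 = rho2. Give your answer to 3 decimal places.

1.908

z1 = atanh(0.144) = 0.145008,  z2 = atanh(-0.129) = -0.129723
SE = √(1/(n1−3) + 1/(n2−3)) = √(1/75 + 1/135) = √(0.0133333 + 0.0074074) = √0.0207407 = 0.144016
z = (z1 − z2)/SE = (0.145008 − (-0.129723)) / 0.144016 = 0.274731 / 0.144016 = 1.908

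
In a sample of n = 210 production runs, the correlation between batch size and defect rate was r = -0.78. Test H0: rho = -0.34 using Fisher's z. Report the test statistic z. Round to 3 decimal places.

-9.946

Fisher z: atanh(-0.78) = -1.045371, atanh(-0.34) = -0.354093
z = (z_r − z_0)·√(n−3) = (-1.045371 − (-0.354093))·√207 = -0.691278 · 14.387495 = -9.946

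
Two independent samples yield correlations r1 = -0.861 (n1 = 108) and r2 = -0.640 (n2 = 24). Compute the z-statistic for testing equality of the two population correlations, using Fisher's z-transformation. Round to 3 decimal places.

-2.255

Fisher z-transforms: z1 = atanh(-0.861) = -1.297198, z2 = atanh(-0.640) = -0.758174; difference d = -0.539024
Var(d) = 1/105 + 1/21 = 0.0095238 + 0.0476190 = 0.0571428
z = d/√Var(d) = -0.539024 / √0.0571428 = -0.539024 / 0.239046 = -2.255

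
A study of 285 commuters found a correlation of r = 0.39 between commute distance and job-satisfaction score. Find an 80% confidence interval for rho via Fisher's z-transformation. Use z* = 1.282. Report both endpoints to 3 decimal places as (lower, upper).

Fisher z: z_r = atanh(r) = ½·ln((1+0.39)/(1−0.39)) = 0.411800
SE(z) = 1/√(n−3) = 1/√282 = 0.059549
80% ⇒ z* = 1.282; margin = 1.282·0.059549 = 0.076342
CI on z-scale: (0.335458, 0.488142)
Back-transform: tanh(0.335458) = 0.323416, tanh(0.488142) = 0.452741

(0.323, 0.453)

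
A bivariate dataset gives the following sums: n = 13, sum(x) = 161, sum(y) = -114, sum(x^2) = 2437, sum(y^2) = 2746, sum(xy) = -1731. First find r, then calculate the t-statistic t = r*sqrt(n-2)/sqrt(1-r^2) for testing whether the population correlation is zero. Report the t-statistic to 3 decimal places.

S_xy = nΣxy − ΣxΣy = 13·(-1731) − 161·(-114) = -22503 − (-18354) = -4149
S_xx = nΣx² − (Σx)² = 13·2437 − 161² = 31681 − 25921 = 5760
S_yy = nΣy² − (Σy)² = 13·2746 − (-114)² = 35698 − 12996 = 22702
r = S_xy / √(S_xx·S_yy) = -4149 / √(5760·22702) = -4149 / √130763520 = -4149 / 11435.1878 = -0.3628
t = r·√(n−2)/√(1−r²) = -0.3628·√11 / √(1−0.131624) = -1.203271 / 0.931867 = -1.291

-1.291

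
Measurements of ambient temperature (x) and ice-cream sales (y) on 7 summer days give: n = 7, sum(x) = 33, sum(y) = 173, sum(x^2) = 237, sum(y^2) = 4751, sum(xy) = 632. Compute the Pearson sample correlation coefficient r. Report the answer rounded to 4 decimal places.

-0.9330

Numerator: nΣxy − (Σx)(Σy) = 7·632 − (33)(173) = -1285
Denominator: √[(nΣx²−(Σx)²)(nΣy²−(Σy)²)]
  nΣx²−(Σx)² = 7·237 − 1089 = 570;  nΣy²−(Σy)² = 7·4751 − 29929 = 3328
  √(570·3328) = √1896960 = 1377.3017
r = -1285 / 1377.3017 = -0.9330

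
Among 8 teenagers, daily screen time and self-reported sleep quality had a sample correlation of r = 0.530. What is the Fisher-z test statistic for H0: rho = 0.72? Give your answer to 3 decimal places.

z_r = atanh(0.530) = 0.590145,  z_0 = atanh(0.72) = 0.907645
SE = 1/√(n−3) = 1/√5 = 0.447214
z = (z_r − z_0)/SE = (0.590145 − 0.907645) / 0.447214 = -0.317500 / 0.447214 = -0.710

-0.710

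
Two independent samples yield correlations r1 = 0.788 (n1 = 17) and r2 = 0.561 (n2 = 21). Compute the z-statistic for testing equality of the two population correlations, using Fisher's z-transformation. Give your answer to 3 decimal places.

1.212

Fisher z-transforms: z1 = atanh(0.788) = 1.066133, z2 = atanh(0.561) = 0.634291; difference d = 0.431842
Var(d) = 1/14 + 1/18 = 0.0714286 + 0.0555556 = 0.1269842
z = d/√Var(d) = 0.431842 / √0.1269842 = 0.431842 / 0.356348 = 1.212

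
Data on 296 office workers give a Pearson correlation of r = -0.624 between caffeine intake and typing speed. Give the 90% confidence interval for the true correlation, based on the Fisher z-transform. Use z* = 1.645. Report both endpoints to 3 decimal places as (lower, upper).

(-0.679, -0.562)

Fisher z: z_r = atanh(r) = ½·ln((1+(-0.624))/(1−(-0.624))) = -0.731529
SE(z) = 1/√(n−3) = 1/√293 = 0.058421
90% ⇒ z* = 1.645; margin = 1.645·0.058421 = 0.096103
CI on z-scale: (-0.827632, -0.635426)
Back-transform: tanh(-0.827632) = -0.679202, tanh(-0.635426) = -0.561777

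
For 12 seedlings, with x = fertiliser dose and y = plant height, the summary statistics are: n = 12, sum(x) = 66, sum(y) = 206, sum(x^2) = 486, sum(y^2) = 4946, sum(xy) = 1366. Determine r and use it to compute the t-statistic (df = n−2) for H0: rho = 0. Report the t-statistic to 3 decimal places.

Numerator: nΣxy − (Σx)(Σy) = 12·1366 − (66)(206) = 2796
Denominator: √[(nΣx²−(Σx)²)(nΣy²−(Σy)²)]
  nΣx²−(Σx)² = 12·486 − 4356 = 1476;  nΣy²−(Σy)² = 12·4946 − 42436 = 16916
  √(1476·16916) = √24968016 = 4996.8006
r = 2796 / 4996.8006 = 0.5596
t = r·√(n−2)/√(1−r²) = 0.5596·√10 / √(1−0.313152) = 1.769611 / 0.828763 = 2.135

2.135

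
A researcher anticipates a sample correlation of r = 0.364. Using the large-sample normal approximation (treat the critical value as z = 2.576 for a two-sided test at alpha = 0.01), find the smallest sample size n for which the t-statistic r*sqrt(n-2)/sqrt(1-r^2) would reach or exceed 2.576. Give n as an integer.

46

Need r·√(n−2)/√(1−r²) ≥ 2.576
√(n−2) ≥ 2.576·√(1−0.132496) / 0.364 = 2.576·0.931399 / 0.364 = 6.5914
n−2 ≥ 43.4466  ⇒  n ≥ 45.4466
Smallest integer n = 46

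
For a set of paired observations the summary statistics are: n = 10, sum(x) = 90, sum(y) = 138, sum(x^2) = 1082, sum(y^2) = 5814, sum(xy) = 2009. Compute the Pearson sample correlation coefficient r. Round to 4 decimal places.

Numerator: nΣxy − (Σx)(Σy) = 10·2009 − (90)(138) = 7670
Denominator: √[(nΣx²−(Σx)²)(nΣy²−(Σy)²)]
  nΣx²−(Σx)² = 10·1082 − 8100 = 2720;  nΣy²−(Σy)² = 10·5814 − 19044 = 39096
  √(2720·39096) = √106341120 = 10312.1831
r = 7670 / 10312.1831 = 0.7438

0.7438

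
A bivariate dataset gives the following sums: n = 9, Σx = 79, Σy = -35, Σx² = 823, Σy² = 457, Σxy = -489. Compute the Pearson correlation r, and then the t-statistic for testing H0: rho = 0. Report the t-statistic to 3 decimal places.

-5.207

Numerator: nΣxy − (Σx)(Σy) = 9·(-489) − (79)(-35) = -1636
Denominator: √[(nΣx²−(Σx)²)(nΣy²−(Σy)²)]
  nΣx²−(Σx)² = 9·823 − 6241 = 1166;  nΣy²−(Σy)² = 9·457 − 1225 = 2888
  √(1166·2888) = √3367408 = 1835.0499
r = -1636 / 1835.0499 = -0.8915
t = r·√(n−2)/√(1−r²) = -0.8915·√7 / √(1−0.794772) = -2.358687 / 0.453021 = -5.207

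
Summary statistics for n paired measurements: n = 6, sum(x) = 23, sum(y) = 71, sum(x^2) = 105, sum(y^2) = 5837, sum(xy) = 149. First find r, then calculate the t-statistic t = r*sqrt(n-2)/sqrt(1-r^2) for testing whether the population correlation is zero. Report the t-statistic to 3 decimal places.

-0.938

Numerator: nΣxy − (Σx)(Σy) = 6·149 − (23)(71) = -739
Denominator: √[(nΣx²−(Σx)²)(nΣy²−(Σy)²)]
  nΣx²−(Σx)² = 6·105 − 529 = 101;  nΣy²−(Σy)² = 6·5837 − 5041 = 29981
  √(101·29981) = √3028081 = 1740.1382
r = -739 / 1740.1382 = -0.4247
t = r·√(n−2)/√(1−r²) = -0.4247·√4 / √(1−0.180370) = -0.849400 / 0.905334 = -0.938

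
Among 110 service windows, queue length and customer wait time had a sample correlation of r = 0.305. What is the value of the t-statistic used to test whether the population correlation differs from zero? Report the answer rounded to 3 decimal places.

3.328

t = r·√(n−2) / √(1−r²) with r = 0.305, n = 110
  = 0.305·√108 / √(1 − 0.093025)
  = 0.305·10.392305 / 0.952352
  = 3.169653 / 0.952352 = 3.328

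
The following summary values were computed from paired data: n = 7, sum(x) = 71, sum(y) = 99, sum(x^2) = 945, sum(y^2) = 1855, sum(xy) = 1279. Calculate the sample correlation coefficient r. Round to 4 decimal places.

0.8594

S_xy = nΣxy − ΣxΣy = 7·1279 − 71·99 = 8953 − 7029 = 1924
S_xx = nΣx² − (Σx)² = 7·945 − 71² = 6615 − 5041 = 1574
S_yy = nΣy² − (Σy)² = 7·1855 − 99² = 12985 − 9801 = 3184
r = S_xy / √(S_xx·S_yy) = 1924 / √(1574·3184) = 1924 / √5011616 = 1924 / 2238.6639 = 0.8594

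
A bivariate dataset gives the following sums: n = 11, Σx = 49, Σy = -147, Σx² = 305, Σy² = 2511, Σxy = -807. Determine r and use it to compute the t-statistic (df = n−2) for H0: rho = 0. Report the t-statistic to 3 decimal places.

Numerator: nΣxy − (Σx)(Σy) = 11·(-807) − (49)(-147) = -1674
Denominator: √[(nΣx²−(Σx)²)(nΣy²−(Σy)²)]
  nΣx²−(Σx)² = 11·305 − 2401 = 954;  nΣy²−(Σy)² = 11·2511 − 21609 = 6012
  √(954·6012) = √5735448 = 2394.8795
r = -1674 / 2394.8795 = -0.6990
t = r·√(n−2)/√(1−r²) = -0.6990·√9 / √(1−0.488601) = -2.097000 / 0.715122 = -2.932

-2.932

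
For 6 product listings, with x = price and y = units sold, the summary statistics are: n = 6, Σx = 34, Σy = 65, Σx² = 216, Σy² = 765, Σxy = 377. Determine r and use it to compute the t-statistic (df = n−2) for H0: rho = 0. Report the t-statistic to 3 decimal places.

0.473

S_xy = nΣxy − ΣxΣy = 6·377 − 34·65 = 2262 − 2210 = 52
S_xx = nΣx² − (Σx)² = 6·216 − 34² = 1296 − 1156 = 140
S_yy = nΣy² − (Σy)² = 6·765 − 65² = 4590 − 4225 = 365
r = S_xy / √(S_xx·S_yy) = 52 / √(140·365) = 52 / √51100 = 52 / 226.0531 = 0.2300
t = r·√(n−2)/√(1−r²) = 0.2300·√4 / √(1−0.052900) = 0.460000 / 0.973191 = 0.473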